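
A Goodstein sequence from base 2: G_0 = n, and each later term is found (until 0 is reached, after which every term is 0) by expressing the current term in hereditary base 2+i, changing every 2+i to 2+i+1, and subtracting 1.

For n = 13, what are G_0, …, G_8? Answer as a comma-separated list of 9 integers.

13, 108, 1279, 16092, 280711, 5765998, 134219479, 3486786855, 100000003325

[0] 13 ≡ 2^(2 + 1) + 2^2 + 1 (base 2). Lift 3: 109. −1: 108.
[1] 108 ≡ 3^(3 + 1) + 3^3 (base 3). Lift 4: 1280. −1: 1279.
[2] 1279 ≡ 4^(4 + 1) + 3·4^3 + 3·4^2 + 3·4 + 3 (base 4). Lift 5: 16093. −1: 16092.
[3] 16092 ≡ 5^(5 + 1) + 3·5^3 + 3·5^2 + 3·5 + 2 (base 5). Lift 6: 280712. −1: 280711.
[4] 280711 ≡ 6^(6 + 1) + 3·6^3 + 3·6^2 + 3·6 + 1 (base 6). Lift 7: 5765999. −1: 5765998.
[5] 5765998 ≡ 7^(7 + 1) + 3·7^3 + 3·7^2 + 3·7 (base 7). Lift 8: 134219480. −1: 134219479.
[6] 134219479 ≡ 8^(8 + 1) + 3·8^3 + 3·8^2 + 2·8 + 7 (base 8). Lift 9: 3486786856. −1: 3486786855.
[7] 3486786855 ≡ 9^(9 + 1) + 3·9^3 + 3·9^2 + 2·9 + 6 (base 9). Lift 10: 100000003326. −1: 100000003325.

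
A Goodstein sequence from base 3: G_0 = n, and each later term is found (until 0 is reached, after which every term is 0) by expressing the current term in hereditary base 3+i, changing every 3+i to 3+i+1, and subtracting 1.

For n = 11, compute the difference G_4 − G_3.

4

i=0: 11 = 3^2 + 2 (b=3); 3→4: 4^2 + 2 = 18; 18−1 = 17
i=1: 17 = 4^2 + 1 (b=4); 4→5: 5^2 + 1 = 26; 26−1 = 25
i=2: 25 = 5^2 (b=5); 5→6: 6^2 = 36; 36−1 = 35
i=3: 35 = 5·6 + 5 (b=6); 6→7: 5·7 + 5 = 40; 40−1 = 39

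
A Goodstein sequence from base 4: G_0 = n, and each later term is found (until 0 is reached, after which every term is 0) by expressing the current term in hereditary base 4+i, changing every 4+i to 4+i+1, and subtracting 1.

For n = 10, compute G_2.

i=0: 10 = 2·4 + 2 (b=4); 4→5: 2·5 + 2 = 12; 12−1 = 11
i=1: 11 = 2·5 + 1 (b=5); 5→6: 2·6 + 1 = 13; 13−1 = 12
i=2: 12 = 2·6 (b=6); 6→7: 2·7 = 14; 14−1 = 13

12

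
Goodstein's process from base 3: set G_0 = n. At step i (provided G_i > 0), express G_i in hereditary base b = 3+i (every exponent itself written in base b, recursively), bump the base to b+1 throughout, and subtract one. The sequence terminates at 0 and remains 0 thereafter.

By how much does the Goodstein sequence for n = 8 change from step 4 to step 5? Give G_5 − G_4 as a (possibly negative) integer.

base 3: 8 = 2·3 + 2; at 4: 2·4 + 2 = 10; next = 9
base 4: 9 = 2·4 + 1; at 5: 2·5 + 1 = 11; next = 10
base 5: 10 = 2·5; at 6: 2·6 = 12; next = 11
base 6: 11 = 6 + 5; at 7: 7 + 5 = 12; next = 11
base 7: 11 = 7 + 4; at 8: 8 + 4 = 12; next = 11

0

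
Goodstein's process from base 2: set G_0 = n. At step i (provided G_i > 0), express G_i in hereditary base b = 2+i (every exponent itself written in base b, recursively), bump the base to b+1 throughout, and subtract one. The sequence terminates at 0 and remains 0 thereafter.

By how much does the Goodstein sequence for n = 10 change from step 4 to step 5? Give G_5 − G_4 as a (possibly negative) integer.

(0) 10|_2 = 2^(2 + 1) + 2 ↦ 3^(3 + 1) + 3|_3 = 84 ⇒ 83
(1) 83|_3 = 3^(3 + 1) + 2 ↦ 4^(4 + 1) + 2|_4 = 1026 ⇒ 1025
(2) 1025|_4 = 4^(4 + 1) + 1 ↦ 5^(5 + 1) + 1|_5 = 15626 ⇒ 15625
(3) 15625|_5 = 5^(5 + 1) ↦ 6^(6 + 1)|_6 = 279936 ⇒ 279935
(4) 279935|_6 = 5·6^6 + 5·6^5 + 5·6^4 + 5·6^3 + 5·6^2 + 5·6 + 5 ↦ 5·7^7 + 5·7^5 + 5·7^4 + 5·7^3 + 5·7^2 + 5·7 + 5|_7 = 4215755 ⇒ 4215754

3935819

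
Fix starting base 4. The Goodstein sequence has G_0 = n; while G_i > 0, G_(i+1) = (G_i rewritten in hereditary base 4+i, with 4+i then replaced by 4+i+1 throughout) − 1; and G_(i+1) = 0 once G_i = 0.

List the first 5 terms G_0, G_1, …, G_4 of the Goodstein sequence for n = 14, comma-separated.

G_0 = 14. HB_4(14) = 3·4 + 2. Bump = 17. G_1 = 16.
G_1 = 16. HB_5(16) = 3·5 + 1. Bump = 19. G_2 = 18.
G_2 = 18. HB_6(18) = 3·6. Bump = 21. G_3 = 20.
G_3 = 20. HB_7(20) = 2·7 + 6. Bump = 22. G_4 = 21.

14, 16, 18, 20, 21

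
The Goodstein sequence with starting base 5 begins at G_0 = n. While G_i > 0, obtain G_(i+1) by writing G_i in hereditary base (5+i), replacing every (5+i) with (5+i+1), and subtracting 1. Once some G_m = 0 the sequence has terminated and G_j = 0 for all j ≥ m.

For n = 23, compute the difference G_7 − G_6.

2

(0) 23|_5 = 4·5 + 3 ↦ 4·6 + 3|_6 = 27 ⇒ 26
(1) 26|_6 = 4·6 + 2 ↦ 4·7 + 2|_7 = 30 ⇒ 29
(2) 29|_7 = 4·7 + 1 ↦ 4·8 + 1|_8 = 33 ⇒ 32
(3) 32|_8 = 4·8 ↦ 4·9|_9 = 36 ⇒ 35
(4) 35|_9 = 3·9 + 8 ↦ 3·10 + 8|_10 = 38 ⇒ 37
(5) 37|_10 = 3·10 + 7 ↦ 3·11 + 7|_11 = 40 ⇒ 39
(6) 39|_11 = 3·11 + 6 ↦ 3·12 + 6|_12 = 42 ⇒ 41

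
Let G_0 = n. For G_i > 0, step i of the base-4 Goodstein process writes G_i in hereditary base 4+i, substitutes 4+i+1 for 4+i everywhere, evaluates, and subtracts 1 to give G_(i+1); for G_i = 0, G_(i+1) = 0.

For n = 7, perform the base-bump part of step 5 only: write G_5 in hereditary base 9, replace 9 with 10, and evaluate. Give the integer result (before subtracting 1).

6

i=0: 7 = 4 + 3 (b=4); 4→5: 5 + 3 = 8; 8−1 = 7
i=1: 7 = 5 + 2 (b=5); 5→6: 6 + 2 = 8; 8−1 = 7
i=2: 7 = 6 + 1 (b=6); 6→7: 7 + 1 = 8; 8−1 = 7
i=3: 7 = 7 (b=7); 7→8: 8 = 8; 8−1 = 7
i=4: 7 = 7 (b=8); 8→9: 7 = 7; 7−1 = 6
i=5: 6 = 6 (b=9); 9→10: 6 = 6; 6−1 = 5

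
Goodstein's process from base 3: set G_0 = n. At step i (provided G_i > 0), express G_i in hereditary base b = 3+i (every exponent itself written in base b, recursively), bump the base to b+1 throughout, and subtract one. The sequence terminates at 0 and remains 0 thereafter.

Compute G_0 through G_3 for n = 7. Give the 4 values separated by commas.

7, 8, 9, 9

i=0: 7 = 2·3 + 1 (b=3); 3→4: 2·4 + 1 = 9; 9−1 = 8
i=1: 8 = 2·4 (b=4); 4→5: 2·5 = 10; 10−1 = 9
i=2: 9 = 5 + 4 (b=5); 5→6: 6 + 4 = 10; 10−1 = 9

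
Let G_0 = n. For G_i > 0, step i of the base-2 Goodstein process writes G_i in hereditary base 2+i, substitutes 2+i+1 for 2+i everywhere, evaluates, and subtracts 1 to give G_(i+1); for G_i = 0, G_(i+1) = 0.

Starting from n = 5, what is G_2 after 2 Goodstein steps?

5 —HB2→ 2^2 + 1 —bump→ 3^3 + 1 = 28 —(−1)→ 27
27 —HB3→ 3^3 —bump→ 4^4 = 256 —(−1)→ 255
255 —HB4→ 3·4^3 + 3·4^2 + 3·4 + 3 —bump→ 3·5^3 + 3·5^2 + 3·5 + 3 = 468 —(−1)→ 467

255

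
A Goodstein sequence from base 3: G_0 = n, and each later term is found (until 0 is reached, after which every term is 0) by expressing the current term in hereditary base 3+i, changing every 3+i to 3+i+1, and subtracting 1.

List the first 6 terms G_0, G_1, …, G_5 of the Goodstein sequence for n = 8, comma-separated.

8, 9, 10, 11, 11, 11

step 0: 8 = 2·3 + 2; sub 4 for 3: 2·4 + 2; = 10; G_1 = 10−1 = 9
step 1: 9 = 2·4 + 1; sub 5 for 4: 2·5 + 1; = 11; G_2 = 11−1 = 10
step 2: 10 = 2·5; sub 6 for 5: 2·6; = 12; G_3 = 12−1 = 11
step 3: 11 = 6 + 5; sub 7 for 6: 7 + 5; = 12; G_4 = 12−1 = 11
step 4: 11 = 7 + 4; sub 8 for 7: 8 + 4; = 12; G_5 = 12−1 = 11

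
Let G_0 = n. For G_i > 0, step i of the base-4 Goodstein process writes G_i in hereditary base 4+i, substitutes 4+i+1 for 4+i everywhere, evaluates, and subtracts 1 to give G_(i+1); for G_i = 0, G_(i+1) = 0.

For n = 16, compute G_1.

step 0: 16 = 4^2; sub 5 for 4: 5^2; = 25; G_1 = 25−1 = 24
step 1: 24 = 4·5 + 4; sub 6 for 5: 4·6 + 4; = 28; G_2 = 28−1 = 27

24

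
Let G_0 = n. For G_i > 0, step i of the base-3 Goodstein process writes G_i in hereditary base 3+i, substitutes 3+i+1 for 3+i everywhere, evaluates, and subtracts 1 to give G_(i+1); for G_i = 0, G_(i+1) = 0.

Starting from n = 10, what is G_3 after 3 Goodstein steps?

base 3: 10 = 3^2 + 1; at 4: 4^2 + 1 = 17; next = 16
base 4: 16 = 4^2; at 5: 5^2 = 25; next = 24
base 5: 24 = 4·5 + 4; at 6: 4·6 + 4 = 28; next = 27
base 6: 27 = 4·6 + 3; at 7: 4·7 + 3 = 31; next = 30

27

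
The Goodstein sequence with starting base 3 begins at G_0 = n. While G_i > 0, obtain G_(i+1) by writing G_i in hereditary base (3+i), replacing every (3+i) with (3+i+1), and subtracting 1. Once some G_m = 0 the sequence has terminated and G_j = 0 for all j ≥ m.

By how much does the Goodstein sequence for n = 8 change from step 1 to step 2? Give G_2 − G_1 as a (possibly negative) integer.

1

8 —HB3→ 2·3 + 2 —bump→ 2·4 + 2 = 10 —(−1)→ 9
9 —HB4→ 2·4 + 1 —bump→ 2·5 + 1 = 11 —(−1)→ 10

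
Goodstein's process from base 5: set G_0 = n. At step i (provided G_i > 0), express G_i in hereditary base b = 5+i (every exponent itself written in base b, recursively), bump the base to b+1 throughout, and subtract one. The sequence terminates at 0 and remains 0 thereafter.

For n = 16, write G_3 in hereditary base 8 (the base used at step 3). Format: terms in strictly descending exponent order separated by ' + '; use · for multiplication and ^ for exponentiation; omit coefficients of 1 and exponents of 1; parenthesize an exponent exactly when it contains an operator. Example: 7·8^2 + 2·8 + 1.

2·8 + 5

G_0 = 16. HB_5(16) = 3·5 + 1. Bump = 19. G_1 = 18.
G_1 = 18. HB_6(18) = 3·6. Bump = 21. G_2 = 20.
G_2 = 20. HB_7(20) = 2·7 + 6. Bump = 22. G_3 = 21.
G_3 = 21. HB_8(21) = 2·8 + 5. Bump = 23. G_4 = 22.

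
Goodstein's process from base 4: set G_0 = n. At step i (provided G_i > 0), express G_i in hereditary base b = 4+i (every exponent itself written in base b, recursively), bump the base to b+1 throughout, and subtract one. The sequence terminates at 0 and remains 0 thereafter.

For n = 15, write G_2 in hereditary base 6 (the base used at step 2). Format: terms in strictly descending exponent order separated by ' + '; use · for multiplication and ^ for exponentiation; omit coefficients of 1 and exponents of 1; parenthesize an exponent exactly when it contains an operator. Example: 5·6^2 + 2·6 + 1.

base 4: 15 = 3·4 + 3; at 5: 3·5 + 3 = 18; next = 17
base 5: 17 = 3·5 + 2; at 6: 3·6 + 2 = 20; next = 19

3·6 + 1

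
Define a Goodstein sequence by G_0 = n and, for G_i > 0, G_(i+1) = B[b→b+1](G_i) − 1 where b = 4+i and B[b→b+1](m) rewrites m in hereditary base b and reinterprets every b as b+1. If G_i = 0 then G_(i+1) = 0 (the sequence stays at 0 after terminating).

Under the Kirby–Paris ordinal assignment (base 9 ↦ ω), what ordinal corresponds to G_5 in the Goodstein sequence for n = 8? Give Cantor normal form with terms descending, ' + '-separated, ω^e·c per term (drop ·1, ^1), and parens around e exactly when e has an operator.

i=0: 8 = 2·4 (b=4); 4→5: 2·5 = 10; 10−1 = 9
i=1: 9 = 5 + 4 (b=5); 5→6: 6 + 4 = 10; 10−1 = 9
i=2: 9 = 6 + 3 (b=6); 6→7: 7 + 3 = 10; 10−1 = 9
i=3: 9 = 7 + 2 (b=7); 7→8: 8 + 2 = 10; 10−1 = 9
i=4: 9 = 8 + 1 (b=8); 8→9: 9 + 1 = 10; 10−1 = 9

ω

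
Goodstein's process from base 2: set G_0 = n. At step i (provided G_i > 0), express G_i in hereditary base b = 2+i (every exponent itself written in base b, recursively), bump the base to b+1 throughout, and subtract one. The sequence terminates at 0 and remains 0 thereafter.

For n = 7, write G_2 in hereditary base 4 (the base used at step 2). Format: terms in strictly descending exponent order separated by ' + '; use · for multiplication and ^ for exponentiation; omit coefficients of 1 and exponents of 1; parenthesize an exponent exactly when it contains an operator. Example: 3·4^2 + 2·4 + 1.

base 2: 7 = 2^2 + 2 + 1; at 3: 3^3 + 3 + 1 = 31; next = 30
base 3: 30 = 3^3 + 3; at 4: 4^4 + 4 = 260; next = 259
base 4: 259 = 4^4 + 3; at 5: 5^5 + 3 = 3128; next = 3127

4^4 + 3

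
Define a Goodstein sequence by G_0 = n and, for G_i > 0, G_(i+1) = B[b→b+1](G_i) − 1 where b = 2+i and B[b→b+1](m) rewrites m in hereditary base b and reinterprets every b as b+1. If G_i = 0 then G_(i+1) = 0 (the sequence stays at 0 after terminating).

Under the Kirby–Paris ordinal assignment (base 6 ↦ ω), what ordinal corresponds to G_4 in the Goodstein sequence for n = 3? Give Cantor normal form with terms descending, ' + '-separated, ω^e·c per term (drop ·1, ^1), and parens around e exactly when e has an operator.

base 2: 3 = 2 + 1; at 3: 3 + 1 = 4; next = 3
base 3: 3 = 3; at 4: 4 = 4; next = 3
base 4: 3 = 3; at 5: 3 = 3; next = 2
base 5: 2 = 2; at 6: 2 = 2; next = 1
base 6: 1 = 1; at 7: 1 = 1; next = 0

1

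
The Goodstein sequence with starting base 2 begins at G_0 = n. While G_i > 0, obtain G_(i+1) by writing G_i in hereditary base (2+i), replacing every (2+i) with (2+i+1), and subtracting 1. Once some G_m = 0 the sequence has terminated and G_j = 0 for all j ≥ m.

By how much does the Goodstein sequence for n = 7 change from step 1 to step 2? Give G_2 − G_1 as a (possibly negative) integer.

229

(0) 7|_2 = 2^2 + 2 + 1 ↦ 3^3 + 3 + 1|_3 = 31 ⇒ 30
(1) 30|_3 = 3^3 + 3 ↦ 4^4 + 4|_4 = 260 ⇒ 259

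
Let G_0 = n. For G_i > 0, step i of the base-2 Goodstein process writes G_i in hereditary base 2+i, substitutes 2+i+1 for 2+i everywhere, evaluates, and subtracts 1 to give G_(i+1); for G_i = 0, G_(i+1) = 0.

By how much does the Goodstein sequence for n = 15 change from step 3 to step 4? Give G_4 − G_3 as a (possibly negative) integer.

step 0: 15 = 2^(2 + 1) + 2^2 + 2 + 1; sub 3 for 2: 3^(3 + 1) + 3^3 + 3 + 1; = 112; G_1 = 112−1 = 111
step 1: 111 = 3^(3 + 1) + 3^3 + 3; sub 4 for 3: 4^(4 + 1) + 4^4 + 4; = 1284; G_2 = 1284−1 = 1283
step 2: 1283 = 4^(4 + 1) + 4^4 + 3; sub 5 for 4: 5^(5 + 1) + 5^5 + 3; = 18753; G_3 = 18753−1 = 18752
step 3: 18752 = 5^(5 + 1) + 5^5 + 2; sub 6 for 5: 6^(6 + 1) + 6^6 + 2; = 326594; G_4 = 326594−1 = 326593

307841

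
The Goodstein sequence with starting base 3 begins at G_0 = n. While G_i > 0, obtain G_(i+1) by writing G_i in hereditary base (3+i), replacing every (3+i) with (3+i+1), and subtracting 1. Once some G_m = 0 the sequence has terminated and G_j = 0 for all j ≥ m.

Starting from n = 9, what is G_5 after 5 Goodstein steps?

[0] 9 ≡ 3^2 (base 3). Lift 4: 16. −1: 15.
[1] 15 ≡ 3·4 + 3 (base 4). Lift 5: 18. −1: 17.
[2] 17 ≡ 3·5 + 2 (base 5). Lift 6: 20. −1: 19.
[3] 19 ≡ 3·6 + 1 (base 6). Lift 7: 22. −1: 21.
[4] 21 ≡ 3·7 (base 7). Lift 8: 24. −1: 23.
[5] 23 ≡ 2·8 + 7 (base 8). Lift 9: 25. −1: 24.

23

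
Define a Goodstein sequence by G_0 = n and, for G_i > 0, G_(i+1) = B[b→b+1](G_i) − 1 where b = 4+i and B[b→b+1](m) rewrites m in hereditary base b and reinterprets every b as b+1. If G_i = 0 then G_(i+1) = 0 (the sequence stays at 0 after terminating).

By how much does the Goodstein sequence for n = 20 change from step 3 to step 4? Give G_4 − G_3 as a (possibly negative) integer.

(0) 20|_4 = 4^2 + 4 ↦ 5^2 + 5|_5 = 30 ⇒ 29
(1) 29|_5 = 5^2 + 4 ↦ 6^2 + 4|_6 = 40 ⇒ 39
(2) 39|_6 = 6^2 + 3 ↦ 7^2 + 3|_7 = 52 ⇒ 51
(3) 51|_7 = 7^2 + 2 ↦ 8^2 + 2|_8 = 66 ⇒ 65

14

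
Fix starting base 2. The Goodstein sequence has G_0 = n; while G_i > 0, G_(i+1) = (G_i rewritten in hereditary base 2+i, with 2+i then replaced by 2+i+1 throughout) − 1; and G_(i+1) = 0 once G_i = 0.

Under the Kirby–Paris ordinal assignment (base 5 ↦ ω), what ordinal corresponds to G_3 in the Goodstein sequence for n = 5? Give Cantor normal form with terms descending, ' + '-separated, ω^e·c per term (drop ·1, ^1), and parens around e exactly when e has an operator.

step 0: 5 = 2^2 + 1; sub 3 for 2: 3^3 + 1; = 28; G_1 = 28−1 = 27
step 1: 27 = 3^3; sub 4 for 3: 4^4; = 256; G_2 = 256−1 = 255
step 2: 255 = 3·4^3 + 3·4^2 + 3·4 + 3; sub 5 for 4: 3·5^3 + 3·5^2 + 3·5 + 3; = 468; G_3 = 468−1 = 467
step 3: 467 = 3·5^3 + 3·5^2 + 3·5 + 2; sub 6 for 5: 3·6^3 + 3·6^2 + 3·6 + 2; = 776; G_4 = 776−1 = 775

ω^3·3 + ω^2·3 + ω·3 + 2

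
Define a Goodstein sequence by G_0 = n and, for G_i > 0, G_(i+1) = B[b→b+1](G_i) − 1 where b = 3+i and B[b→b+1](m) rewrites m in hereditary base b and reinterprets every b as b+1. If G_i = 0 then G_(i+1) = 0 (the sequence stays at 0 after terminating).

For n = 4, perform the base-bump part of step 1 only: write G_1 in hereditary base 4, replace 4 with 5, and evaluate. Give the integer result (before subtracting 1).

5

step 0: 4 = 3 + 1; sub 4 for 3: 4 + 1; = 5; G_1 = 5−1 = 4
step 1: 4 = 4; sub 5 for 4: 5; = 5; G_2 = 5−1 = 4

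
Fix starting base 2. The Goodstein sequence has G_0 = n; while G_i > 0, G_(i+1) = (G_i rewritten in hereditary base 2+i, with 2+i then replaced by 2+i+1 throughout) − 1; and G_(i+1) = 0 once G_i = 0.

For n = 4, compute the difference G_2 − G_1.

[0] 4 ≡ 2^2 (base 2). Lift 3: 27. −1: 26.
[1] 26 ≡ 2·3^2 + 2·3 + 2 (base 3). Lift 4: 42. −1: 41.

15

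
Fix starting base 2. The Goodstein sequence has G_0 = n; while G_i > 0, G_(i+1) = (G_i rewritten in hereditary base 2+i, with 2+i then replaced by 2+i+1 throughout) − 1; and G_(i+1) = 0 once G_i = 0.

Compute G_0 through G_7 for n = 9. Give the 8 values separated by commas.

9, 81, 1023, 9842, 140743, 2471826, 50333399, 1162263921

(0) 9|_2 = 2^(2 + 1) + 1 ↦ 3^(3 + 1) + 1|_3 = 82 ⇒ 81
(1) 81|_3 = 3^(3 + 1) ↦ 4^(4 + 1)|_4 = 1024 ⇒ 1023
(2) 1023|_4 = 3·4^4 + 3·4^3 + 3·4^2 + 3·4 + 3 ↦ 3·5^5 + 3·5^3 + 3·5^2 + 3·5 + 3|_5 = 9843 ⇒ 9842
(3) 9842|_5 = 3·5^5 + 3·5^3 + 3·5^2 + 3·5 + 2 ↦ 3·6^6 + 3·6^3 + 3·6^2 + 3·6 + 2|_6 = 140744 ⇒ 140743
(4) 140743|_6 = 3·6^6 + 3·6^3 + 3·6^2 + 3·6 + 1 ↦ 3·7^7 + 3·7^3 + 3·7^2 + 3·7 + 1|_7 = 2471827 ⇒ 2471826
(5) 2471826|_7 = 3·7^7 + 3·7^3 + 3·7^2 + 3·7 ↦ 3·8^8 + 3·8^3 + 3·8^2 + 3·8|_8 = 50333400 ⇒ 50333399
(6) 50333399|_8 = 3·8^8 + 3·8^3 + 3·8^2 + 2·8 + 7 ↦ 3·9^9 + 3·9^3 + 3·9^2 + 2·9 + 7|_9 = 1162263922 ⇒ 1162263921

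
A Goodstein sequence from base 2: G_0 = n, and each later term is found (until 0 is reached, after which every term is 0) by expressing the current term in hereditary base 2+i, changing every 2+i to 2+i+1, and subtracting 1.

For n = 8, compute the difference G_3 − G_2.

G_0=8  [base 2] 2^(2 + 1)  →[2↦3]→  3^(3 + 1) = 81  −1 ⇒ G_1=80
G_1=80  [base 3] 2·3^3 + 2·3^2 + 2·3 + 2  →[3↦4]→  2·4^4 + 2·4^2 + 2·4 + 2 = 554  −1 ⇒ G_2=553
G_2=553  [base 4] 2·4^4 + 2·4^2 + 2·4 + 1  →[4↦5]→  2·5^5 + 2·5^2 + 2·5 + 1 = 6311  −1 ⇒ G_3=6310

5757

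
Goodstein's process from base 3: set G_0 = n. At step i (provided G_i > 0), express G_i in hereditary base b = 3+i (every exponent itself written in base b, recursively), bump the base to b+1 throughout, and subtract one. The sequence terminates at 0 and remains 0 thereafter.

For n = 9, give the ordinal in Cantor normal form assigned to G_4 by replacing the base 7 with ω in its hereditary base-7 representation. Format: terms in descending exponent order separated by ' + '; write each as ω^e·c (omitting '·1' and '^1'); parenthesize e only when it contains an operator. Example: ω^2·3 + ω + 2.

9 —HB3→ 3^2 —bump→ 4^2 = 16 —(−1)→ 15
15 —HB4→ 3·4 + 3 —bump→ 3·5 + 3 = 18 —(−1)→ 17
17 —HB5→ 3·5 + 2 —bump→ 3·6 + 2 = 20 —(−1)→ 19
19 —HB6→ 3·6 + 1 —bump→ 3·7 + 1 = 22 —(−1)→ 21
21 —HB7→ 3·7 —bump→ 3·8 = 24 —(−1)→ 23

ω·3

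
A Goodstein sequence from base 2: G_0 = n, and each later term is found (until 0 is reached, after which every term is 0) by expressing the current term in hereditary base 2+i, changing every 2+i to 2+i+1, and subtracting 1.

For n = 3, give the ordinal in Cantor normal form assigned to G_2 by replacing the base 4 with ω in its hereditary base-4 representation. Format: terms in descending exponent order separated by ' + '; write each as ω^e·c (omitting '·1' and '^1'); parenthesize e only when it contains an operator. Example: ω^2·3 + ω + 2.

G_0 = 3. HB_2(3) = 2 + 1. Bump = 4. G_1 = 3.
G_1 = 3. HB_3(3) = 3. Bump = 4. G_2 = 3.
G_2 = 3. HB_4(3) = 3. Bump = 3. G_3 = 2.

3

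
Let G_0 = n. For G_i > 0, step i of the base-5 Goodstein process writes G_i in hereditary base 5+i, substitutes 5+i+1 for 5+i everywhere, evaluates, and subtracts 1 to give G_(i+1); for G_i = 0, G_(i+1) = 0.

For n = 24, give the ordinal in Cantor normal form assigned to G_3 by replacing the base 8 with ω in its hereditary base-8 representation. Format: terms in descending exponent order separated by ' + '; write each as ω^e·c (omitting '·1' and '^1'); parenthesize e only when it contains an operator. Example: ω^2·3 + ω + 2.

ω·4 + 1

G_0=24  [base 5] 4·5 + 4  →[5↦6]→  4·6 + 4 = 28  −1 ⇒ G_1=27
G_1=27  [base 6] 4·6 + 3  →[6↦7]→  4·7 + 3 = 31  −1 ⇒ G_2=30
G_2=30  [base 7] 4·7 + 2  →[7↦8]→  4·8 + 2 = 34  −1 ⇒ G_3=33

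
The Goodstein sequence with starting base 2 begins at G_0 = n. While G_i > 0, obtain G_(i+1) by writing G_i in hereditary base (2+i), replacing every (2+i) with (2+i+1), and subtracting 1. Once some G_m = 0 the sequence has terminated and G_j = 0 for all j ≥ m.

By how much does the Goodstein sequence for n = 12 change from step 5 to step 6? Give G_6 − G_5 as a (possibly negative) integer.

128452957

12 —HB2→ 2^(2 + 1) + 2^2 —bump→ 3^(3 + 1) + 3^3 = 108 —(−1)→ 107
107 —HB3→ 3^(3 + 1) + 2·3^2 + 2·3 + 2 —bump→ 4^(4 + 1) + 2·4^2 + 2·4 + 2 = 1066 —(−1)→ 1065
1065 —HB4→ 4^(4 + 1) + 2·4^2 + 2·4 + 1 —bump→ 5^(5 + 1) + 2·5^2 + 2·5 + 1 = 15686 —(−1)→ 15685
15685 —HB5→ 5^(5 + 1) + 2·5^2 + 2·5 —bump→ 6^(6 + 1) + 2·6^2 + 2·6 = 280020 —(−1)→ 280019
280019 —HB6→ 6^(6 + 1) + 2·6^2 + 6 + 5 —bump→ 7^(7 + 1) + 2·7^2 + 7 + 5 = 5764911 —(−1)→ 5764910
5764910 —HB7→ 7^(7 + 1) + 2·7^2 + 7 + 4 —bump→ 8^(8 + 1) + 2·8^2 + 8 + 4 = 134217868 —(−1)→ 134217867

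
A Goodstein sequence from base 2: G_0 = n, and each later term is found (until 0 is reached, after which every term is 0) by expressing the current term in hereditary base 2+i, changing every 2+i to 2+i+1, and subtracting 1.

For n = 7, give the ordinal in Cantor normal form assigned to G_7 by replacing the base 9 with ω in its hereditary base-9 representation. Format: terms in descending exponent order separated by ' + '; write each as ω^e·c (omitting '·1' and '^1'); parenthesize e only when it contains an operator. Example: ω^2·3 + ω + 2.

7 —HB2→ 2^2 + 2 + 1 —bump→ 3^3 + 3 + 1 = 31 —(−1)→ 30
30 —HB3→ 3^3 + 3 —bump→ 4^4 + 4 = 260 —(−1)→ 259
259 —HB4→ 4^4 + 3 —bump→ 5^5 + 3 = 3128 —(−1)→ 3127
3127 —HB5→ 5^5 + 2 —bump→ 6^6 + 2 = 46658 —(−1)→ 46657
46657 —HB6→ 6^6 + 1 —bump→ 7^7 + 1 = 823544 —(−1)→ 823543
823543 —HB7→ 7^7 —bump→ 8^8 = 16777216 —(−1)→ 16777215
16777215 —HB8→ 7·8^7 + 7·8^6 + 7·8^5 + 7·8^4 + 7·8^3 + 7·8^2 + 7·8 + 7 —bump→ 7·9^7 + 7·9^6 + 7·9^5 + 7·9^4 + 7·9^3 + 7·9^2 + 7·9 + 7 = 37665880 —(−1)→ 37665879
37665879 —HB9→ 7·9^7 + 7·9^6 + 7·9^5 + 7·9^4 + 7·9^3 + 7·9^2 + 7·9 + 6 —bump→ 7·10^7 + 7·10^6 + 7·10^5 + 7·10^4 + 7·10^3 + 7·10^2 + 7·10 + 6 = 77777776 —(−1)→ 77777775

ω^7·7 + ω^6·7 + ω^5·7 + ω^4·7 + ω^3·7 + ω^2·7 + ω·7 + 6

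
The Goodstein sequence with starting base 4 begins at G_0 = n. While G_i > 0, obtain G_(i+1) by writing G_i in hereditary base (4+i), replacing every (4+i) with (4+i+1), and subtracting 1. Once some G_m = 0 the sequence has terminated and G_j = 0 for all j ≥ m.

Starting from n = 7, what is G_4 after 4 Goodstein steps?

7

i=0: 7 = 4 + 3 (b=4); 4→5: 5 + 3 = 8; 8−1 = 7
i=1: 7 = 5 + 2 (b=5); 5→6: 6 + 2 = 8; 8−1 = 7
i=2: 7 = 6 + 1 (b=6); 6→7: 7 + 1 = 8; 8−1 = 7
i=3: 7 = 7 (b=7); 7→8: 8 = 8; 8−1 = 7
i=4: 7 = 7 (b=8); 8→9: 7 = 7; 7−1 = 6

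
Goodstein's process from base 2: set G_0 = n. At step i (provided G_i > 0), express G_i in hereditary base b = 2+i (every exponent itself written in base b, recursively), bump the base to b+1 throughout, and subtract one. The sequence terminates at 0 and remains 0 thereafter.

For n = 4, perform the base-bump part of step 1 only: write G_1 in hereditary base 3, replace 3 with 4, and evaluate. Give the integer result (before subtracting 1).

42

i=0: 4 = 2^2 (b=2); 2→3: 3^3 = 27; 27−1 = 26
i=1: 26 = 2·3^2 + 2·3 + 2 (b=3); 3→4: 2·4^2 + 2·4 + 2 = 42; 42−1 = 41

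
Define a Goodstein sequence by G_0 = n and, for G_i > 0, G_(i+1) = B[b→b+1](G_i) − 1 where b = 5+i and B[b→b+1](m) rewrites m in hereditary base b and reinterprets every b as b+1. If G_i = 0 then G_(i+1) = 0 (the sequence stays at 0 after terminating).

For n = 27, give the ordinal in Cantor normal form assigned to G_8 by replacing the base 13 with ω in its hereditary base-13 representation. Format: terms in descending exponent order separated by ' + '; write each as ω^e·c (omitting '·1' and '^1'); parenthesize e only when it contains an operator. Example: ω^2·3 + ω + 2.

ω·7 + 2

27 —HB5→ 5^2 + 2 —bump→ 6^2 + 2 = 38 —(−1)→ 37
37 —HB6→ 6^2 + 1 —bump→ 7^2 + 1 = 50 —(−1)→ 49
49 —HB7→ 7^2 —bump→ 8^2 = 64 —(−1)→ 63
63 —HB8→ 7·8 + 7 —bump→ 7·9 + 7 = 70 —(−1)→ 69
69 —HB9→ 7·9 + 6 —bump→ 7·10 + 6 = 76 —(−1)→ 75
75 —HB10→ 7·10 + 5 —bump→ 7·11 + 5 = 82 —(−1)→ 81
81 —HB11→ 7·11 + 4 —bump→ 7·12 + 4 = 88 —(−1)→ 87
87 —HB12→ 7·12 + 3 —bump→ 7·13 + 3 = 94 —(−1)→ 93
93 —HB13→ 7·13 + 2 —bump→ 7·14 + 2 = 100 —(−1)→ 99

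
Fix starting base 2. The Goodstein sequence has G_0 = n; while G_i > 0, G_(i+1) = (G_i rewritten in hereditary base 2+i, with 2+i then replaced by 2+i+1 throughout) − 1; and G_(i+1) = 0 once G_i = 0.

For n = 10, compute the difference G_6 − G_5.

[0] 10 ≡ 2^(2 + 1) + 2 (base 2). Lift 3: 84. −1: 83.
[1] 83 ≡ 3^(3 + 1) + 2 (base 3). Lift 4: 1026. −1: 1025.
[2] 1025 ≡ 4^(4 + 1) + 1 (base 4). Lift 5: 15626. −1: 15625.
[3] 15625 ≡ 5^(5 + 1) (base 5). Lift 6: 279936. −1: 279935.
[4] 279935 ≡ 5·6^6 + 5·6^5 + 5·6^4 + 5·6^3 + 5·6^2 + 5·6 + 5 (base 6). Lift 7: 4215755. −1: 4215754.
[5] 4215754 ≡ 5·7^7 + 5·7^5 + 5·7^4 + 5·7^3 + 5·7^2 + 5·7 + 4 (base 7). Lift 8: 84073324. −1: 84073323.

79857569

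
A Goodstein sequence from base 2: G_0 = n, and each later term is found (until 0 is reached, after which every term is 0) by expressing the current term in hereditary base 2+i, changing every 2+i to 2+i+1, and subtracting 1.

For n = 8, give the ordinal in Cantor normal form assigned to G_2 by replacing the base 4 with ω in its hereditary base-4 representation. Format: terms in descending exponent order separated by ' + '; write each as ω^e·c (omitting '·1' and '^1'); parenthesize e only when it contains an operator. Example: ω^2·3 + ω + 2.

ω^ω·2 + ω^2·2 + ω·2 + 1

i=0: 8 = 2^(2 + 1) (b=2); 2→3: 3^(3 + 1) = 81; 81−1 = 80
i=1: 80 = 2·3^3 + 2·3^2 + 2·3 + 2 (b=3); 3→4: 2·4^4 + 2·4^2 + 2·4 + 2 = 554; 554−1 = 553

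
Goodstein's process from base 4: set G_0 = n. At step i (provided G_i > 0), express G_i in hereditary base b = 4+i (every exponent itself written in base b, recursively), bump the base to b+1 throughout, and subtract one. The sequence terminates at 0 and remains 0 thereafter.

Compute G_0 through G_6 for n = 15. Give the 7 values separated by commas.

base 4: 15 = 3·4 + 3; at 5: 3·5 + 3 = 18; next = 17
base 5: 17 = 3·5 + 2; at 6: 3·6 + 2 = 20; next = 19
base 6: 19 = 3·6 + 1; at 7: 3·7 + 1 = 22; next = 21
base 7: 21 = 3·7; at 8: 3·8 = 24; next = 23
base 8: 23 = 2·8 + 7; at 9: 2·9 + 7 = 25; next = 24
base 9: 24 = 2·9 + 6; at 10: 2·10 + 6 = 26; next = 25

15, 17, 19, 21, 23, 24, 25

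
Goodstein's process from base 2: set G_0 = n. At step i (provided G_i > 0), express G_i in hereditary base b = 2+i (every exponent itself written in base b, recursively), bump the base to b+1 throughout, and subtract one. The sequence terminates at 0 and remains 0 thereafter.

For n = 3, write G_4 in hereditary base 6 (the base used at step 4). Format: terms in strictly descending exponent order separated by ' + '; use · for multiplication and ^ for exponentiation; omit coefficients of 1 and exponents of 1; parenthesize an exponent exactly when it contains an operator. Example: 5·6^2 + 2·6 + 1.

(0) 3|_2 = 2 + 1 ↦ 3 + 1|_3 = 4 ⇒ 3
(1) 3|_3 = 3 ↦ 4|_4 = 4 ⇒ 3
(2) 3|_4 = 3 ↦ 3|_5 = 3 ⇒ 2
(3) 2|_5 = 2 ↦ 2|_6 = 2 ⇒ 1
(4) 1|_6 = 1 ↦ 1|_7 = 1 ⇒ 0

1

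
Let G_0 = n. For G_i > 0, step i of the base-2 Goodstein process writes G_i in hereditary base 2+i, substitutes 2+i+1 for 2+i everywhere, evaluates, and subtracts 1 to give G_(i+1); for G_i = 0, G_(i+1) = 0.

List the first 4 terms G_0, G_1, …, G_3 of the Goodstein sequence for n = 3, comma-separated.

3, 3, 3, 2

base 2: 3 = 2 + 1; at 3: 3 + 1 = 4; next = 3
base 3: 3 = 3; at 4: 4 = 4; next = 3
base 4: 3 = 3; at 5: 3 = 3; next = 2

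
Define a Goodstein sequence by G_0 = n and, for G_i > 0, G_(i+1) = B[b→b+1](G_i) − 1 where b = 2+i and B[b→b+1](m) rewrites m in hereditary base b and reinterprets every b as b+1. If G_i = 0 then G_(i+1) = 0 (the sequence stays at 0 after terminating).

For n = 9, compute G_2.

base 2: 9 = 2^(2 + 1) + 1; at 3: 3^(3 + 1) + 1 = 82; next = 81
base 3: 81 = 3^(3 + 1); at 4: 4^(4 + 1) = 1024; next = 1023
base 4: 1023 = 3·4^4 + 3·4^3 + 3·4^2 + 3·4 + 3; at 5: 3·5^5 + 3·5^3 + 3·5^2 + 3·5 + 3 = 9843; next = 9842

1023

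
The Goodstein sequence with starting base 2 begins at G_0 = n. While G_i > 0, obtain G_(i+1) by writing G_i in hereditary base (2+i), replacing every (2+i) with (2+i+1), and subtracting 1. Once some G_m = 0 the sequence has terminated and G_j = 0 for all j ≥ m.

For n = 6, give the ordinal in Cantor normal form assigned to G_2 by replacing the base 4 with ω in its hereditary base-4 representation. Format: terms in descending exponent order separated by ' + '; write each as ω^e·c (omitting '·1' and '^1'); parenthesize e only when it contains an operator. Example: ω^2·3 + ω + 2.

ω^ω + 1

(0) 6|_2 = 2^2 + 2 ↦ 3^3 + 3|_3 = 30 ⇒ 29
(1) 29|_3 = 3^3 + 2 ↦ 4^4 + 2|_4 = 258 ⇒ 257
(2) 257|_4 = 4^4 + 1 ↦ 5^5 + 1|_5 = 3126 ⇒ 3125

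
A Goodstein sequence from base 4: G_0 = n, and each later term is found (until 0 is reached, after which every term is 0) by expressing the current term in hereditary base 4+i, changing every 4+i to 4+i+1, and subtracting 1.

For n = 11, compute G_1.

[0] 11 ≡ 2·4 + 3 (base 4). Lift 5: 13. −1: 12.
[1] 12 ≡ 2·5 + 2 (base 5). Lift 6: 14. −1: 13.

12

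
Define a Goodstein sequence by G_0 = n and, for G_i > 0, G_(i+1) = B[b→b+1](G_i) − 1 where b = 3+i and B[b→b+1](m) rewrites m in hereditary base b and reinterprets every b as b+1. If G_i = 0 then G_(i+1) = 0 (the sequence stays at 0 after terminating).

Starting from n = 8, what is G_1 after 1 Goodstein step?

9

base 3: 8 = 2·3 + 2; at 4: 2·4 + 2 = 10; next = 9
base 4: 9 = 2·4 + 1; at 5: 2·5 + 1 = 11; next = 10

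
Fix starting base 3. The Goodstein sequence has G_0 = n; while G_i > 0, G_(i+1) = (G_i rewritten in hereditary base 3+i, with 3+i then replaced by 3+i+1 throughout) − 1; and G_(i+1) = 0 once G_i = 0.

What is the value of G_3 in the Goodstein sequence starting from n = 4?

3

G_0 = 4. HB_3(4) = 3 + 1. Bump = 5. G_1 = 4.
G_1 = 4. HB_4(4) = 4. Bump = 5. G_2 = 4.
G_2 = 4. HB_5(4) = 4. Bump = 4. G_3 = 3.
G_3 = 3. HB_6(3) = 3. Bump = 3. G_4 = 2.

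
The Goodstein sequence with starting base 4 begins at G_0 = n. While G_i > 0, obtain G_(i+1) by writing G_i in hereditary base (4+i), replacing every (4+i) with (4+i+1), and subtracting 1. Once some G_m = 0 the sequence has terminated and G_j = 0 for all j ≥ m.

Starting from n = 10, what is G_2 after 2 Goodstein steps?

12

[0] 10 ≡ 2·4 + 2 (base 4). Lift 5: 12. −1: 11.
[1] 11 ≡ 2·5 + 1 (base 5). Lift 6: 13. −1: 12.
[2] 12 ≡ 2·6 (base 6). Lift 7: 14. −1: 13.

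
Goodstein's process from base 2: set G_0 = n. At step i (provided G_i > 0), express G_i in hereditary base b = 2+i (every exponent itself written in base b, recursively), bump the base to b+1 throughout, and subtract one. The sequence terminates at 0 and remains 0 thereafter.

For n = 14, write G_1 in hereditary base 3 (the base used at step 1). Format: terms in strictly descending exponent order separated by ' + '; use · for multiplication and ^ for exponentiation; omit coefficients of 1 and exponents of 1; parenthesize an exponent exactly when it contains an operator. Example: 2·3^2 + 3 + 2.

3^(3 + 1) + 3^3 + 2

14 —HB2→ 2^(2 + 1) + 2^2 + 2 —bump→ 3^(3 + 1) + 3^3 + 3 = 111 —(−1)→ 110
110 —HB3→ 3^(3 + 1) + 3^3 + 2 —bump→ 4^(4 + 1) + 4^4 + 2 = 1282 —(−1)→ 1281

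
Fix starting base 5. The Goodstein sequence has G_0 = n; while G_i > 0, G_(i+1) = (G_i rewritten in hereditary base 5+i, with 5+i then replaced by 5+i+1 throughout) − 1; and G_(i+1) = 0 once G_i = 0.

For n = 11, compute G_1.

12

step 0: 11 = 2·5 + 1; sub 6 for 5: 2·6 + 1; = 13; G_1 = 13−1 = 12
step 1: 12 = 2·6; sub 7 for 6: 2·7; = 14; G_2 = 14−1 = 13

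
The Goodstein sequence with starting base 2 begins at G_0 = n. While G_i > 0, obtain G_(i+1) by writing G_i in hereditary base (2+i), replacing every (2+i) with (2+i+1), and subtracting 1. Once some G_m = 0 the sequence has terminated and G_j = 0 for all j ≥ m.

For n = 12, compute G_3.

15685

G_0 = 12. HB_2(12) = 2^(2 + 1) + 2^2. Bump = 108. G_1 = 107.
G_1 = 107. HB_3(107) = 3^(3 + 1) + 2·3^2 + 2·3 + 2. Bump = 1066. G_2 = 1065.
G_2 = 1065. HB_4(1065) = 4^(4 + 1) + 2·4^2 + 2·4 + 1. Bump = 15686. G_3 = 15685.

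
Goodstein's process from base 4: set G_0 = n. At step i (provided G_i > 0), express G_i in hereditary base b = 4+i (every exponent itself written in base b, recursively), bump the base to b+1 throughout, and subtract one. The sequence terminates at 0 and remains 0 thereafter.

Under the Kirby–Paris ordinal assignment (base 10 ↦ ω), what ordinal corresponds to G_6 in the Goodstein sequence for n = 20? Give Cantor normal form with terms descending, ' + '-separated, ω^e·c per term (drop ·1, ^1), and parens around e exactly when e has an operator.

ω·9 + 9

[0] 20 ≡ 4^2 + 4 (base 4). Lift 5: 30. −1: 29.
[1] 29 ≡ 5^2 + 4 (base 5). Lift 6: 40. −1: 39.
[2] 39 ≡ 6^2 + 3 (base 6). Lift 7: 52. −1: 51.
[3] 51 ≡ 7^2 + 2 (base 7). Lift 8: 66. −1: 65.
[4] 65 ≡ 8^2 + 1 (base 8). Lift 9: 82. −1: 81.
[5] 81 ≡ 9^2 (base 9). Lift 10: 100. −1: 99.
[6] 99 ≡ 9·10 + 9 (base 10). Lift 11: 108. −1: 107.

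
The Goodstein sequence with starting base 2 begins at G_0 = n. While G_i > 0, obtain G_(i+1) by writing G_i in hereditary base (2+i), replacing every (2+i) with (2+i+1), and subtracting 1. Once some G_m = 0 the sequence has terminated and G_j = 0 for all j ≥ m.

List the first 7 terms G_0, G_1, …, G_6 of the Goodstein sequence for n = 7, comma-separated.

7, 30, 259, 3127, 46657, 823543, 16777215

base 2: 7 = 2^2 + 2 + 1; at 3: 3^3 + 3 + 1 = 31; next = 30
base 3: 30 = 3^3 + 3; at 4: 4^4 + 4 = 260; next = 259
base 4: 259 = 4^4 + 3; at 5: 5^5 + 3 = 3128; next = 3127
base 5: 3127 = 5^5 + 2; at 6: 6^6 + 2 = 46658; next = 46657
base 6: 46657 = 6^6 + 1; at 7: 7^7 + 1 = 823544; next = 823543
base 7: 823543 = 7^7; at 8: 8^8 = 16777216; next = 16777215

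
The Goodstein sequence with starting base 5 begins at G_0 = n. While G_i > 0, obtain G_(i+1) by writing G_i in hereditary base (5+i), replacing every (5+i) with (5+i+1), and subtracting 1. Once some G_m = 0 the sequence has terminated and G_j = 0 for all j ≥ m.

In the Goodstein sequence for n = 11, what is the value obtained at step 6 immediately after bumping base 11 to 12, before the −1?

11 —HB5→ 2·5 + 1 —bump→ 2·6 + 1 = 13 —(−1)→ 12
12 —HB6→ 2·6 —bump→ 2·7 = 14 —(−1)→ 13
13 —HB7→ 7 + 6 —bump→ 8 + 6 = 14 —(−1)→ 13
13 —HB8→ 8 + 5 —bump→ 9 + 5 = 14 —(−1)→ 13
13 —HB9→ 9 + 4 —bump→ 10 + 4 = 14 —(−1)→ 13
13 —HB10→ 10 + 3 —bump→ 11 + 3 = 14 —(−1)→ 13
13 —HB11→ 11 + 2 —bump→ 12 + 2 = 14 —(−1)→ 13

14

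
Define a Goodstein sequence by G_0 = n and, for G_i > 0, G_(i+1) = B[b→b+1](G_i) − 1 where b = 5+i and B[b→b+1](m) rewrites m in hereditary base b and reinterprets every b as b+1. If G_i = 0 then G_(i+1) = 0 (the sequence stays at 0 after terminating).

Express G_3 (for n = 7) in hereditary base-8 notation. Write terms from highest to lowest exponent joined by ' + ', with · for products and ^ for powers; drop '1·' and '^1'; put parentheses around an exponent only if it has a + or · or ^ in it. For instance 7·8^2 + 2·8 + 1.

base 5: 7 = 5 + 2; at 6: 6 + 2 = 8; next = 7
base 6: 7 = 6 + 1; at 7: 7 + 1 = 8; next = 7
base 7: 7 = 7; at 8: 8 = 8; next = 7
base 8: 7 = 7; at 9: 7 = 7; next = 6

7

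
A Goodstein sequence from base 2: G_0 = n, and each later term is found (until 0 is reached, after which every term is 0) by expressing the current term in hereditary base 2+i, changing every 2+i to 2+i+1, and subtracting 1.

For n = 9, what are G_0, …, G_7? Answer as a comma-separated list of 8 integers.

9, 81, 1023, 9842, 140743, 2471826, 50333399, 1162263921

G_0 = 9. HB_2(9) = 2^(2 + 1) + 1. Bump = 82. G_1 = 81.
G_1 = 81. HB_3(81) = 3^(3 + 1). Bump = 1024. G_2 = 1023.
G_2 = 1023. HB_4(1023) = 3·4^4 + 3·4^3 + 3·4^2 + 3·4 + 3. Bump = 9843. G_3 = 9842.
G_3 = 9842. HB_5(9842) = 3·5^5 + 3·5^3 + 3·5^2 + 3·5 + 2. Bump = 140744. G_4 = 140743.
G_4 = 140743. HB_6(140743) = 3·6^6 + 3·6^3 + 3·6^2 + 3·6 + 1. Bump = 2471827. G_5 = 2471826.
G_5 = 2471826. HB_7(2471826) = 3·7^7 + 3·7^3 + 3·7^2 + 3·7. Bump = 50333400. G_6 = 50333399.
G_6 = 50333399. HB_8(50333399) = 3·8^8 + 3·8^3 + 3·8^2 + 2·8 + 7. Bump = 1162263922. G_7 = 1162263921.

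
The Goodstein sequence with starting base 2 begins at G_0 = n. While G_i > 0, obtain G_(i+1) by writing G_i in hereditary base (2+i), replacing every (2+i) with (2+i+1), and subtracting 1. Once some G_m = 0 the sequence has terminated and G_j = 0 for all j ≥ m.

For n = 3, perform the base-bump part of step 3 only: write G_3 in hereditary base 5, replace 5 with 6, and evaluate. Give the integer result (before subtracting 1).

2

step 0: 3 = 2 + 1; sub 3 for 2: 3 + 1; = 4; G_1 = 4−1 = 3
step 1: 3 = 3; sub 4 for 3: 4; = 4; G_2 = 4−1 = 3
step 2: 3 = 3; sub 5 for 4: 3; = 3; G_3 = 3−1 = 2
step 3: 2 = 2; sub 6 for 5: 2; = 2; G_4 = 2−1 = 1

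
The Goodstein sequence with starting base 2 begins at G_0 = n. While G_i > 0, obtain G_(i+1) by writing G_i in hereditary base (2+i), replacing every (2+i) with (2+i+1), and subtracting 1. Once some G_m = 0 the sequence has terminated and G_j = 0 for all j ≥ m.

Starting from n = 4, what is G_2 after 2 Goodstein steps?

41

4 —HB2→ 2^2 —bump→ 3^3 = 27 —(−1)→ 26
26 —HB3→ 2·3^2 + 2·3 + 2 —bump→ 2·4^2 + 2·4 + 2 = 42 —(−1)→ 41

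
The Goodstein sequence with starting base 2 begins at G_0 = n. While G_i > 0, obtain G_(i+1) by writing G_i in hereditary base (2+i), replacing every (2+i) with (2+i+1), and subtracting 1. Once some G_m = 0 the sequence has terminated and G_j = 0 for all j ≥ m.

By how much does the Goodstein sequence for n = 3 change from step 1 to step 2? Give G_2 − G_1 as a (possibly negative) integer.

step 0: 3 = 2 + 1; sub 3 for 2: 3 + 1; = 4; G_1 = 4−1 = 3
step 1: 3 = 3; sub 4 for 3: 4; = 4; G_2 = 4−1 = 3

0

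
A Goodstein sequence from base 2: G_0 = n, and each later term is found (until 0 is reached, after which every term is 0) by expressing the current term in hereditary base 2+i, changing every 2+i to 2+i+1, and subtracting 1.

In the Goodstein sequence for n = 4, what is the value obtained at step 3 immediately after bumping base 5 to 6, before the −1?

[0] 4 ≡ 2^2 (base 2). Lift 3: 27. −1: 26.
[1] 26 ≡ 2·3^2 + 2·3 + 2 (base 3). Lift 4: 42. −1: 41.
[2] 41 ≡ 2·4^2 + 2·4 + 1 (base 4). Lift 5: 61. −1: 60.
[3] 60 ≡ 2·5^2 + 2·5 (base 5). Lift 6: 84. −1: 83.

84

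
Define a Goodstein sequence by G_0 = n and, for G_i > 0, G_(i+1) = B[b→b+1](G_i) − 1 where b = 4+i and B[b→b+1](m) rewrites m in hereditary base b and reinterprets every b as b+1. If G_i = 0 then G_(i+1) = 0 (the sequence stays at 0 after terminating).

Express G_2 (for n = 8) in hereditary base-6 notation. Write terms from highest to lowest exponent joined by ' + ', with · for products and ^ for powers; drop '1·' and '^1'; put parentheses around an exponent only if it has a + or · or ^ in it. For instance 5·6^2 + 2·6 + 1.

6 + 3

G_0=8  [base 4] 2·4  →[4↦5]→  2·5 = 10  −1 ⇒ G_1=9
G_1=9  [base 5] 5 + 4  →[5↦6]→  6 + 4 = 10  −1 ⇒ G_2=9
G_2=9  [base 6] 6 + 3  →[6↦7]→  7 + 3 = 10  −1 ⇒ G_3=9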